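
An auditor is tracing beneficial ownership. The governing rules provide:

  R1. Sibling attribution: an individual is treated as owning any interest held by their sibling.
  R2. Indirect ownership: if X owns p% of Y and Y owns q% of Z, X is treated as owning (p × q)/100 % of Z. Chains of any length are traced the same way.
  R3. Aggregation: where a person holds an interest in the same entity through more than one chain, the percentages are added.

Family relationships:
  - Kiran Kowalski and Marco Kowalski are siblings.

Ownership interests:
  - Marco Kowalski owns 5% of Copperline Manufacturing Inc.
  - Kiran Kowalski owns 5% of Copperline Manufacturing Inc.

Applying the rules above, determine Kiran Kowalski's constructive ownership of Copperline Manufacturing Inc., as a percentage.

10%

By sibling attribution (R1), Kiran Kowalski is treated as also owning Marco Kowalski's interest in Copperline Manufacturing Inc, giving 5% + 5% = 10%.
Direct interest in Copperline Manufacturing Inc: 10%.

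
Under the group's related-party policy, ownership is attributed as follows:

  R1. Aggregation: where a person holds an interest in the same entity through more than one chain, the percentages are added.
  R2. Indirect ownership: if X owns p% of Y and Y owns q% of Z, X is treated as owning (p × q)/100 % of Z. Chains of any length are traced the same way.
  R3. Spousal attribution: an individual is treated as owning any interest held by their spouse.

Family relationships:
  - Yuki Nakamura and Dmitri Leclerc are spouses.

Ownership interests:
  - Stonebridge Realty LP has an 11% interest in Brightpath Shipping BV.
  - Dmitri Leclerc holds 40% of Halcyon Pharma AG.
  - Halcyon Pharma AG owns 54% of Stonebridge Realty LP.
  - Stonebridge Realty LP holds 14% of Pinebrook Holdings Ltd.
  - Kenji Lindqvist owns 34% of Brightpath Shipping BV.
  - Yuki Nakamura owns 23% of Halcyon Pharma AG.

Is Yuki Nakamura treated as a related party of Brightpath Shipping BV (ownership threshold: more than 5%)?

No

By spousal attribution (R3), Yuki Nakamura is treated as also owning Dmitri Leclerc's interest in Halcyon Pharma AG, giving 23% + 40% = 63%.
Chain via Halcyon Pharma AG → Stonebridge Realty LP (R2): 63% × 54% × 11% = 3.7422% of Brightpath Shipping BV.
3.7422% does not exceed the 5% threshold, so Yuki is not a related party to Brightpath Shipping BV.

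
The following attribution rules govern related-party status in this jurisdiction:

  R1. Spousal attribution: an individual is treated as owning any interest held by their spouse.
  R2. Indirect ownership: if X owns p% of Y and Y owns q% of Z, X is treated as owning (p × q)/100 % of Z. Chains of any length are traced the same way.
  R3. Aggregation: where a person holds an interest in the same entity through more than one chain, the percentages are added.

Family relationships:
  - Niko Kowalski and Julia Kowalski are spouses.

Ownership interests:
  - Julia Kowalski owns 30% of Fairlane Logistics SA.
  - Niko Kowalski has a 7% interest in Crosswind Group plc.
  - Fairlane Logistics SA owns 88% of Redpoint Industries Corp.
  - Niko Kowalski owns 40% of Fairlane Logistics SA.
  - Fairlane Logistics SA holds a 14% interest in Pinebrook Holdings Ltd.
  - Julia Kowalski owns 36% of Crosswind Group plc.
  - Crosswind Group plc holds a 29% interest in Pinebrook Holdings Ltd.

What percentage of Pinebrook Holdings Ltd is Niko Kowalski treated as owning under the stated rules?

22.27%

By spousal attribution (R1), Niko Kowalski is treated as also owning Julia Kowalski's interest in Fairlane Logistics SA, giving 40% + 30% = 70%.
By spousal attribution (R1), Niko Kowalski is treated as also owning Julia Kowalski's interest in Crosswind Group plc, giving 7% + 36% = 43%.
Chain via Fairlane Logistics SA (R2): 70% × 14% = 9.8% of Pinebrook Holdings Ltd.
Chain via Crosswind Group plc (R2): 43% × 29% = 12.47% of Pinebrook Holdings Ltd.
Aggregating (R3): 9.8% + 12.47% = 22.27%.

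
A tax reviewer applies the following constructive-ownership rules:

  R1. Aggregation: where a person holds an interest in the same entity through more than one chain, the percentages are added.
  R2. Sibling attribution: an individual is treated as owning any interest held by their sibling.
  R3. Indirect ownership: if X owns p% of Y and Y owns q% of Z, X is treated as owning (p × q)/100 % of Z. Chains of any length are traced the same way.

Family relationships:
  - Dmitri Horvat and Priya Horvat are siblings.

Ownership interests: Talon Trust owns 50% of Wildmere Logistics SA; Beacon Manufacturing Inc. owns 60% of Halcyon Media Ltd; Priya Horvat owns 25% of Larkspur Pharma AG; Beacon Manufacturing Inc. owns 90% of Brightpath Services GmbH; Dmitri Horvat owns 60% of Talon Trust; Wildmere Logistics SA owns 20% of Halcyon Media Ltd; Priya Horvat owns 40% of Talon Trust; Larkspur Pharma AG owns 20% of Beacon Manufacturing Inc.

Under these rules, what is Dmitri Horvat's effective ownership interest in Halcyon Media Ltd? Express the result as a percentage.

By sibling attribution (R2), Dmitri Horvat is treated as also owning Priya Horvat's interest in Talon Trust, giving 60% + 40% = 100%.
By sibling attribution (R2), Dmitri Horvat is treated as owning Priya Horvat's 25% interest in Larkspur Pharma AG.
Chain via Talon Trust → Wildmere Logistics SA (R3): 100% × 50% × 20% = 10% of Halcyon Media Ltd.
Chain via Larkspur Pharma AG → Beacon Manufacturing Inc. (R3): 25% × 20% × 60% = 3% of Halcyon Media Ltd.
Aggregating (R1): 10% + 3% = 13%.

13%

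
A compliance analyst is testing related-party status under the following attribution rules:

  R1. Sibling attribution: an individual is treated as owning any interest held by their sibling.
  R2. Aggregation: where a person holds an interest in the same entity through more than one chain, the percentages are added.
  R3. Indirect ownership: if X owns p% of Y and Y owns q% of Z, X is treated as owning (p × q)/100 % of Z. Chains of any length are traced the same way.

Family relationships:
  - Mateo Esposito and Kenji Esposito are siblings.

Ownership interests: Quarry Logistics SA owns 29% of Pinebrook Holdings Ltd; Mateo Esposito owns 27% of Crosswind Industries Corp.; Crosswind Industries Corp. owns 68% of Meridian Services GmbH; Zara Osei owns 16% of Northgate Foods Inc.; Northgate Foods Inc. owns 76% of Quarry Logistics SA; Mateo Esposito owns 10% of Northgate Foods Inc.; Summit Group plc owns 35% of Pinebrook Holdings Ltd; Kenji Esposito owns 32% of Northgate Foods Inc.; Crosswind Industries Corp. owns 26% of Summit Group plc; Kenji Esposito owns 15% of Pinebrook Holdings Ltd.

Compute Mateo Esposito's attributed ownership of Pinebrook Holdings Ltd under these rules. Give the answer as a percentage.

26.7138%

By sibling attribution (R1), Mateo Esposito is treated as also owning Kenji Esposito's interest in Northgate Foods Inc, giving 10% + 32% = 42%.
By sibling attribution (R1), Mateo Esposito is treated as owning Kenji Esposito's 15% interest in Pinebrook Holdings Ltd.
Chain via Crosswind Industries Corp. → Summit Group plc (R3): 27% × 26% × 35% = 2.457% of Pinebrook Holdings Ltd.
Chain via Northgate Foods Inc. → Quarry Logistics SA (R3): 42% × 76% × 29% = 9.2568% of Pinebrook Holdings Ltd.
Direct interest in Pinebrook Holdings Ltd: 15%.
Aggregating (R2): 2.457% + 9.2568% + 15% = 26.7138%.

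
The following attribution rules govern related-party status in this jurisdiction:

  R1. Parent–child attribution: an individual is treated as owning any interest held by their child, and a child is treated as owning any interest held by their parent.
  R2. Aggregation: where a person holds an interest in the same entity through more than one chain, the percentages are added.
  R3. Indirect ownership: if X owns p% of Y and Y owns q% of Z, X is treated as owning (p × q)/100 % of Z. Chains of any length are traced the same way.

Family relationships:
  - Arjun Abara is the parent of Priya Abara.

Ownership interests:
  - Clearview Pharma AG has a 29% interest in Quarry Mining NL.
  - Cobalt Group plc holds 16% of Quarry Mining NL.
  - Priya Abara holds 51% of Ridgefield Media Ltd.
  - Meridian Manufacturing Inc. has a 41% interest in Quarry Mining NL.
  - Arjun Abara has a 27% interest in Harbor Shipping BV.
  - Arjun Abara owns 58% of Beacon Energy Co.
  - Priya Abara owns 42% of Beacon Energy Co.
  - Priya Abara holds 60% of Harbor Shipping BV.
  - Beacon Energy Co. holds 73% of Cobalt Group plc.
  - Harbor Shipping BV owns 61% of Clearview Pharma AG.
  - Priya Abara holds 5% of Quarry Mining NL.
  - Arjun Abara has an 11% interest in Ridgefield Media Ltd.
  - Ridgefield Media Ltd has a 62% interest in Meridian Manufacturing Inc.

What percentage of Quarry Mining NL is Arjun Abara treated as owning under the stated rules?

By parent–child attribution (R1), Arjun Abara is treated as also owning Priya Abara's interest in Ridgefield Media Ltd, giving 11% + 51% = 62%.
By parent–child attribution (R1), Arjun Abara is treated as also owning Priya Abara's interest in Beacon Energy Co, giving 58% + 42% = 100%.
By parent–child attribution (R1), Arjun Abara is treated as also owning Priya Abara's interest in Harbor Shipping BV, giving 27% + 60% = 87%.
By parent–child attribution (R1), Arjun Abara is treated as owning Priya Abara's 5% interest in Quarry Mining NL.
Chain via Ridgefield Media Ltd → Meridian Manufacturing Inc. (R3): 62% × 62% × 41% = 15.7604% of Quarry Mining NL.
Chain via Beacon Energy Co. → Cobalt Group plc (R3): 100% × 73% × 16% = 11.68% of Quarry Mining NL.
Chain via Harbor Shipping BV → Clearview Pharma AG (R3): 87% × 61% × 29% = 15.3903% of Quarry Mining NL.
Direct interest in Quarry Mining NL: 5%.
Aggregating (R2): 15.7604% + 11.68% + 15.3903% + 5% = 47.8307%.

47.8307%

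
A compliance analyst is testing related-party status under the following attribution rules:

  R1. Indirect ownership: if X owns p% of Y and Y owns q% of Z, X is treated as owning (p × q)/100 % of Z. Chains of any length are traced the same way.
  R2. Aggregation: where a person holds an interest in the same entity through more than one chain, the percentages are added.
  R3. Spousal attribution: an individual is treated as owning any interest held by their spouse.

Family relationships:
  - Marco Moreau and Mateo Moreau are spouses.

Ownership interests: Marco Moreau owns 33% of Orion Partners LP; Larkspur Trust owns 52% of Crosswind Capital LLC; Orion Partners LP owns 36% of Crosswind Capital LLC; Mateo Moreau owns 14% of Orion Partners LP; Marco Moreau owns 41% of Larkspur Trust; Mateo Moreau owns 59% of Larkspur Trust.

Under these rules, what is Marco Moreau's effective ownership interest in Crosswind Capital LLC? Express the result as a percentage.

By spousal attribution (R3), Marco Moreau is treated as also owning Mateo Moreau's interest in Orion Partners LP, giving 33% + 14% = 47%.
By spousal attribution (R3), Marco Moreau is treated as also owning Mateo Moreau's interest in Larkspur Trust, giving 41% + 59% = 100%.
Chain via Orion Partners LP (R1): 47% × 36% = 16.92% of Crosswind Capital LLC.
Chain via Larkspur Trust (R1): 100% × 52% = 52% of Crosswind Capital LLC.
Aggregating (R2): 16.92% + 52% = 68.92%.

68.92%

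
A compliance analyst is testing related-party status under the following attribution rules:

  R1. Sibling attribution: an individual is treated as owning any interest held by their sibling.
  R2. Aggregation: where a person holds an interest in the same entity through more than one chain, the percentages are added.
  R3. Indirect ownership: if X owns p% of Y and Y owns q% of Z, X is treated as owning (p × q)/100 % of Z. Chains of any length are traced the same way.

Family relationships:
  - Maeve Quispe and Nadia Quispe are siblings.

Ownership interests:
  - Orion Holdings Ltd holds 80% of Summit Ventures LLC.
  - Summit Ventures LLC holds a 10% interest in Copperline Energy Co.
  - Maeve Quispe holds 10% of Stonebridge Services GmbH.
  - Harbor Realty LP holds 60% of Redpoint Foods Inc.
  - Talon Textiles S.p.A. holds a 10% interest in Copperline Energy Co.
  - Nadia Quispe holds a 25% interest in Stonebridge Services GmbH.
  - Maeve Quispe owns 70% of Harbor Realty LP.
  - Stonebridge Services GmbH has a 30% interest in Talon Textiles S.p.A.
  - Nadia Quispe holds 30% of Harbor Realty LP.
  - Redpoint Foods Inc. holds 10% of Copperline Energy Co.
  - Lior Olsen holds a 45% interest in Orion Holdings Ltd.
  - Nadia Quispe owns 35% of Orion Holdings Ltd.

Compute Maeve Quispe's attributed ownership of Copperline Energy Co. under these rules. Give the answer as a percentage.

By sibling attribution (R1), Maeve Quispe is treated as also owning Nadia Quispe's interest in Harbor Realty LP, giving 70% + 30% = 100%.
By sibling attribution (R1), Maeve Quispe is treated as also owning Nadia Quispe's interest in Stonebridge Services GmbH, giving 10% + 25% = 35%.
By sibling attribution (R1), Maeve Quispe is treated as owning Nadia Quispe's 35% interest in Orion Holdings Ltd.
Chain via Harbor Realty LP → Redpoint Foods Inc. (R3): 100% × 60% × 10% = 6% of Copperline Energy Co.
Chain via Stonebridge Services GmbH → Talon Textiles S.p.A. (R3): 35% × 30% × 10% = 1.05% of Copperline Energy Co.
Chain via Orion Holdings Ltd → Summit Ventures LLC (R3): 35% × 80% × 10% = 2.8% of Copperline Energy Co.
Aggregating (R2): 6% + 1.05% + 2.8% = 9.85%.

9.85%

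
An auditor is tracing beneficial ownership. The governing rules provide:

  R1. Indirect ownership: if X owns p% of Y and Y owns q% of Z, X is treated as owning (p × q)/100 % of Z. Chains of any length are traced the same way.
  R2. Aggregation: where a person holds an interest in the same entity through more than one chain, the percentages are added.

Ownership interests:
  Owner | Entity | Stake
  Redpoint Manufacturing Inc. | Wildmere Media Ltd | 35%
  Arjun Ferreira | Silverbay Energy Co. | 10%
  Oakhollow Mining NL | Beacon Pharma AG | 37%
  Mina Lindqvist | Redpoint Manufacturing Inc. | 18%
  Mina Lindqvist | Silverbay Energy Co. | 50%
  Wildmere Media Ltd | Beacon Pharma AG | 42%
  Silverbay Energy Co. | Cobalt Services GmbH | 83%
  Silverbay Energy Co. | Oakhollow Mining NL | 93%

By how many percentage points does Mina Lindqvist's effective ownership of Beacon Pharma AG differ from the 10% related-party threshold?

Chain via Redpoint Manufacturing Inc. → Wildmere Media Ltd (R1): 18% × 35% × 42% = 2.646% of Beacon Pharma AG.
Chain via Silverbay Energy Co. → Oakhollow Mining NL (R1): 50% × 93% × 37% = 17.205% of Beacon Pharma AG.
Aggregating (R2): 2.646% + 17.205% = 19.851%.
19.851% exceeds the 10% threshold by 9.851 percentage points.

9.851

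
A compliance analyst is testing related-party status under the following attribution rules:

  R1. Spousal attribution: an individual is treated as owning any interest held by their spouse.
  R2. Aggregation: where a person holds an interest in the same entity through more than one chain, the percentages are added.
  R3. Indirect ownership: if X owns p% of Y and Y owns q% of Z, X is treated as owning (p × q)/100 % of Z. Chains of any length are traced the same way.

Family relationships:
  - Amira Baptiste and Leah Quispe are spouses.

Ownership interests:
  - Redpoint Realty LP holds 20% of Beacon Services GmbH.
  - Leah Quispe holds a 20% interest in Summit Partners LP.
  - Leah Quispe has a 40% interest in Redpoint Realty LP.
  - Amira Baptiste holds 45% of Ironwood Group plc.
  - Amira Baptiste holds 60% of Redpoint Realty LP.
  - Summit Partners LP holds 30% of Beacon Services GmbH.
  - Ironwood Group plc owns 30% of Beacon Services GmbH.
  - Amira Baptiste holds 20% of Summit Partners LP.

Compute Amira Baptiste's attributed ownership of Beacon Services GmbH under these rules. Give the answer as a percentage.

45.5%

By spousal attribution (R1), Amira Baptiste is treated as also owning Leah Quispe's interest in Redpoint Realty LP, giving 60% + 40% = 100%.
By spousal attribution (R1), Amira Baptiste is treated as also owning Leah Quispe's interest in Summit Partners LP, giving 20% + 20% = 40%.
Chain via Redpoint Realty LP (R3): 100% × 20% = 20% of Beacon Services GmbH.
Chain via Ironwood Group plc (R3): 45% × 30% = 13.5% of Beacon Services GmbH.
Chain via Summit Partners LP (R3): 40% × 30% = 12% of Beacon Services GmbH.
Aggregating (R2): 20% + 13.5% + 12% = 45.5%.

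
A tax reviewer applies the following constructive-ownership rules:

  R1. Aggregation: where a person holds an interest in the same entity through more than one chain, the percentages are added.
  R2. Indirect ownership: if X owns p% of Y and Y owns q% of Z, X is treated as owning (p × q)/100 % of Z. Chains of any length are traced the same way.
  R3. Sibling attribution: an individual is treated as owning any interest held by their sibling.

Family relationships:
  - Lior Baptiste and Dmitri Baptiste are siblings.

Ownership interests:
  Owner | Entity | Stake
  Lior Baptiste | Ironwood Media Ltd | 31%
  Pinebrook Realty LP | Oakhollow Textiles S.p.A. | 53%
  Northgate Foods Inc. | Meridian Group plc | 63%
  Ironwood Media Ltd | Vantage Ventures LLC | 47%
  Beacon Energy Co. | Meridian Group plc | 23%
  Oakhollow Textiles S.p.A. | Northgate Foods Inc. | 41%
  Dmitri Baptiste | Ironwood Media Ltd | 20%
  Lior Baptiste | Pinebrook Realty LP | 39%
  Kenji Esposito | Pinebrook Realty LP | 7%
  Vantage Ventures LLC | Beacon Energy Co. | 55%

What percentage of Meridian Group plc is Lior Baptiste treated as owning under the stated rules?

8.371266%

By sibling attribution (R3), Lior Baptiste is treated as also owning Dmitri Baptiste's interest in Ironwood Media Ltd, giving 31% + 20% = 51%.
Chain via Pinebrook Realty LP → Oakhollow Textiles S.p.A. → Northgate Foods Inc. (R2): 39% × 53% × 41% × 63% = 5.339061% of Meridian Group plc.
Chain via Ironwood Media Ltd → Vantage Ventures LLC → Beacon Energy Co. (R2): 51% × 47% × 55% × 23% = 3.032205% of Meridian Group plc.
Aggregating (R1): 5.339061% + 3.032205% = 8.371266%.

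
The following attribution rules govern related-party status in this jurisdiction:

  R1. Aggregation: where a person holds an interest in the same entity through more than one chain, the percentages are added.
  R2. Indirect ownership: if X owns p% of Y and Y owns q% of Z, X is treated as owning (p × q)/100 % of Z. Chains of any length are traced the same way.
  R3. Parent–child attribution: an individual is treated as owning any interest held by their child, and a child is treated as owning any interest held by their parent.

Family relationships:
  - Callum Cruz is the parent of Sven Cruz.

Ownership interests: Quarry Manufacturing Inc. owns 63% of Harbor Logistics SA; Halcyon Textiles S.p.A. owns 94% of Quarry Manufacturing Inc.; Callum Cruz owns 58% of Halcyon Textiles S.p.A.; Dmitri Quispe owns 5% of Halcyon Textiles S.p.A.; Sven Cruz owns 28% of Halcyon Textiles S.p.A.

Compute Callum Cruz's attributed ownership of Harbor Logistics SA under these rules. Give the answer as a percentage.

50.9292%

By parent–child attribution (R3), Callum Cruz is treated as also owning Sven Cruz's interest in Halcyon Textiles S.p.A, giving 58% + 28% = 86%.
Chain via Halcyon Textiles S.p.A. → Quarry Manufacturing Inc. (R2): 86% × 94% × 63% = 50.9292% of Harbor Logistics SA.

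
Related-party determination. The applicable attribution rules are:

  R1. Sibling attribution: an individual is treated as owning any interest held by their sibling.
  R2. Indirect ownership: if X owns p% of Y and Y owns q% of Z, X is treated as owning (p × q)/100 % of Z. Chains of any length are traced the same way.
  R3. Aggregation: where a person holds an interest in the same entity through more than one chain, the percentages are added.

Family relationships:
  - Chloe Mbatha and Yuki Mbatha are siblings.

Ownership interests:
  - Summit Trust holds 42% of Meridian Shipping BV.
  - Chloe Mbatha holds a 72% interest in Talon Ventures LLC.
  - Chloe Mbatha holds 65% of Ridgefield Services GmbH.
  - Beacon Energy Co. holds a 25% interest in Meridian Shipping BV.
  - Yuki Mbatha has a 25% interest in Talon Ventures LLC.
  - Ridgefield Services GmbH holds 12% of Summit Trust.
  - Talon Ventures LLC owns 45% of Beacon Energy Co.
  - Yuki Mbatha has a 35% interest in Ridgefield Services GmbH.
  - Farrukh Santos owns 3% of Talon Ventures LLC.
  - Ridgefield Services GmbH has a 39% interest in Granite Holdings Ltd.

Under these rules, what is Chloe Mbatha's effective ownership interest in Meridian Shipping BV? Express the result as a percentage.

15.9525%

By sibling attribution (R1), Chloe Mbatha is treated as also owning Yuki Mbatha's interest in Talon Ventures LLC, giving 72% + 25% = 97%.
By sibling attribution (R1), Chloe Mbatha is treated as also owning Yuki Mbatha's interest in Ridgefield Services GmbH, giving 65% + 35% = 100%.
Chain via Talon Ventures LLC → Beacon Energy Co. (R2): 97% × 45% × 25% = 10.9125% of Meridian Shipping BV.
Chain via Ridgefield Services GmbH → Summit Trust (R2): 100% × 12% × 42% = 5.04% of Meridian Shipping BV.
Aggregating (R3): 10.9125% + 5.04% = 15.9525%.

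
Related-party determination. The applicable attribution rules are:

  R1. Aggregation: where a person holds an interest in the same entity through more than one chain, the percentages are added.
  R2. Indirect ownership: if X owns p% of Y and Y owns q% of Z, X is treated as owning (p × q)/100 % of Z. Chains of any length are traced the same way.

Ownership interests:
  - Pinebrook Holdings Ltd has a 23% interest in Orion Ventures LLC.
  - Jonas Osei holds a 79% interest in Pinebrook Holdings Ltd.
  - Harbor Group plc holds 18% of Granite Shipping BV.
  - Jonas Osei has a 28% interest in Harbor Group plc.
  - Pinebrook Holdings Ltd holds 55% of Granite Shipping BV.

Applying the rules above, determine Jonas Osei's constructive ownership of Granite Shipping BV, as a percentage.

48.49%

Chain via Pinebrook Holdings Ltd (R2): 79% × 55% = 43.45% of Granite Shipping BV.
Chain via Harbor Group plc (R2): 28% × 18% = 5.04% of Granite Shipping BV.
Aggregating (R1): 43.45% + 5.04% = 48.49%.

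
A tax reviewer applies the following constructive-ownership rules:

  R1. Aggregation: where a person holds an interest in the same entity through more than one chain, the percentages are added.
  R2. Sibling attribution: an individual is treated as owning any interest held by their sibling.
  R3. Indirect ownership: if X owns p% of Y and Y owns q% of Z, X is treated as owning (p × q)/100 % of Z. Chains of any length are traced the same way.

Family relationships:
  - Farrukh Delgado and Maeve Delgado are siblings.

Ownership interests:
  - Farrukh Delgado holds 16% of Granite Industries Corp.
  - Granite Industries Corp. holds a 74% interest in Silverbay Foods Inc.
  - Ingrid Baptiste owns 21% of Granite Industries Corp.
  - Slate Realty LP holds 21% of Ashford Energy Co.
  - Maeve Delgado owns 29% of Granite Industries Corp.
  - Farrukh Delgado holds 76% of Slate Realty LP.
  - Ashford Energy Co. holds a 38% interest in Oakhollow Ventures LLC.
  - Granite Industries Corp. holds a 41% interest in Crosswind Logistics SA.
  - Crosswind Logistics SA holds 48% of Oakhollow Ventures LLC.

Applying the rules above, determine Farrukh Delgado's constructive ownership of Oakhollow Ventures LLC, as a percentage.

14.9208%

By sibling attribution (R2), Farrukh Delgado is treated as also owning Maeve Delgado's interest in Granite Industries Corp, giving 16% + 29% = 45%.
Chain via Slate Realty LP → Ashford Energy Co. (R3): 76% × 21% × 38% = 6.0648% of Oakhollow Ventures LLC.
Chain via Granite Industries Corp. → Crosswind Logistics SA (R3): 45% × 41% × 48% = 8.856% of Oakhollow Ventures LLC.
Aggregating (R1): 6.0648% + 8.856% = 14.9208%.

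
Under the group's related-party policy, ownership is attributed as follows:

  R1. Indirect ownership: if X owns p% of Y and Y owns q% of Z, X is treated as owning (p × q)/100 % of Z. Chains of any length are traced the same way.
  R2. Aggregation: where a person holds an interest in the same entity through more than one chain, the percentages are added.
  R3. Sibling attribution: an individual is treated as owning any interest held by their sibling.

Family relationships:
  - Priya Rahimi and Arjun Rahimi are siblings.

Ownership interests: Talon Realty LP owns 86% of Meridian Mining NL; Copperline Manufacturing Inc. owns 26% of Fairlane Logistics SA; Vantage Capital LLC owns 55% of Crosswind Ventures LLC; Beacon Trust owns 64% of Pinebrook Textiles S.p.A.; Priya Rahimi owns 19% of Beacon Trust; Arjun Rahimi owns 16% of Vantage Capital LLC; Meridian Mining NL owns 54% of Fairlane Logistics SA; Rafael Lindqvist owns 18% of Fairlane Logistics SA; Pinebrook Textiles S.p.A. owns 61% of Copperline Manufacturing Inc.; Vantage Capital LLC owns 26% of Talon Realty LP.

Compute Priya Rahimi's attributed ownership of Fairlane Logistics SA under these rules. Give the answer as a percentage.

3.86048%

By sibling attribution (R3), Priya Rahimi is treated as owning Arjun Rahimi's 16% interest in Vantage Capital LLC.
Chain via Beacon Trust → Pinebrook Textiles S.p.A. → Copperline Manufacturing Inc. (R1): 19% × 64% × 61% × 26% = 1.928576% of Fairlane Logistics SA.
Chain via Vantage Capital LLC → Talon Realty LP → Meridian Mining NL (R1): 16% × 26% × 86% × 54% = 1.931904% of Fairlane Logistics SA.
Aggregating (R2): 1.928576% + 1.931904% = 3.86048%.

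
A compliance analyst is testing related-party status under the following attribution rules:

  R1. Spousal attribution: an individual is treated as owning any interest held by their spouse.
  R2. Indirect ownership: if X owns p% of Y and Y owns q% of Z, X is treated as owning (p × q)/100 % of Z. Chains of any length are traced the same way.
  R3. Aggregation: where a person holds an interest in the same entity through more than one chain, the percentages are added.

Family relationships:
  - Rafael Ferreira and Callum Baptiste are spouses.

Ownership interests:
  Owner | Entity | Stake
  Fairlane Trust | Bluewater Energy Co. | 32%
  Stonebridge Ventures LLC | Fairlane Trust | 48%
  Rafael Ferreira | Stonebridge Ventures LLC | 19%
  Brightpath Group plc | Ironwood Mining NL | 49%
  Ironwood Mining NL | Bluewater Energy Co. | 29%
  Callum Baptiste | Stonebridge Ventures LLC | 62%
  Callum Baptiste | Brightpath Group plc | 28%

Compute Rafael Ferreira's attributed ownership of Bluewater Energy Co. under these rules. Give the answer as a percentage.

16.4204%

By spousal attribution (R1), Rafael Ferreira is treated as also owning Callum Baptiste's interest in Stonebridge Ventures LLC, giving 19% + 62% = 81%.
By spousal attribution (R1), Rafael Ferreira is treated as owning Callum Baptiste's 28% interest in Brightpath Group plc.
Chain via Stonebridge Ventures LLC → Fairlane Trust (R2): 81% × 48% × 32% = 12.4416% of Bluewater Energy Co.
Chain via Brightpath Group plc → Ironwood Mining NL (R2): 28% × 49% × 29% = 3.9788% of Bluewater Energy Co.
Aggregating (R3): 12.4416% + 3.9788% = 16.4204%.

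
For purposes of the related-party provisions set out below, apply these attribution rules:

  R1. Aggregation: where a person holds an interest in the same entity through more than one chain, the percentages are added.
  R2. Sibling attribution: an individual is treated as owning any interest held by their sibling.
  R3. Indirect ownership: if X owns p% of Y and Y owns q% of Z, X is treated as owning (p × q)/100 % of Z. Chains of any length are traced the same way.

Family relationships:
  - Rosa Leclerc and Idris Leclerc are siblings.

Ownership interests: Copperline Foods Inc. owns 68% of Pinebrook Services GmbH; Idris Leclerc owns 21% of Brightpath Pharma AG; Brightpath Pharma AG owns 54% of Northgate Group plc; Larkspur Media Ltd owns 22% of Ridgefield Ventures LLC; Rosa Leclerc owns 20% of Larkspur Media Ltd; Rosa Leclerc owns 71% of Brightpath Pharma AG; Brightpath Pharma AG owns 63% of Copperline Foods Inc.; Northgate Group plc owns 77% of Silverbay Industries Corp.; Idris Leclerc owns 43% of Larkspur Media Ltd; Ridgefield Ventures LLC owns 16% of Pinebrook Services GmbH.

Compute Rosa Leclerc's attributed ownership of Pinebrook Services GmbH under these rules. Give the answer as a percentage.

41.6304%

By sibling attribution (R2), Rosa Leclerc is treated as also owning Idris Leclerc's interest in Larkspur Media Ltd, giving 20% + 43% = 63%.
By sibling attribution (R2), Rosa Leclerc is treated as also owning Idris Leclerc's interest in Brightpath Pharma AG, giving 71% + 21% = 92%.
Chain via Larkspur Media Ltd → Ridgefield Ventures LLC (R3): 63% × 22% × 16% = 2.2176% of Pinebrook Services GmbH.
Chain via Brightpath Pharma AG → Copperline Foods Inc. (R3): 92% × 63% × 68% = 39.4128% of Pinebrook Services GmbH.
Aggregating (R1): 2.2176% + 39.4128% = 41.6304%.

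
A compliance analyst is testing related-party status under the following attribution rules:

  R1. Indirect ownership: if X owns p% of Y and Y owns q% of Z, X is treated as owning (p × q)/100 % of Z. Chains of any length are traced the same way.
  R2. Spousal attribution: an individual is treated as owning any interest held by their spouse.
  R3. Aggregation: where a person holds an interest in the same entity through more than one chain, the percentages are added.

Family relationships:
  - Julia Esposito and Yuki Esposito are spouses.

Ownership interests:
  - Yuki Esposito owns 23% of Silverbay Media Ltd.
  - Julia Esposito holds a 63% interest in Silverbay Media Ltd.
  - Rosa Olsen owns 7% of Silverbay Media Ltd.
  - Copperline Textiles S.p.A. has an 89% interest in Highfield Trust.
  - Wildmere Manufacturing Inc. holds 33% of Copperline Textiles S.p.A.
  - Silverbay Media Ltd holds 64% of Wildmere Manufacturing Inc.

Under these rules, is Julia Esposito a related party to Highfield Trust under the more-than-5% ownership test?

By spousal attribution (R2), Julia Esposito is treated as also owning Yuki Esposito's interest in Silverbay Media Ltd, giving 63% + 23% = 86%.
Chain via Silverbay Media Ltd → Wildmere Manufacturing Inc. → Copperline Textiles S.p.A. (R1): 86% × 64% × 33% × 89% = 16.165248% of Highfield Trust.
16.165248% exceeds the 5% threshold, so Julia is a related party to Highfield Trust.

Yes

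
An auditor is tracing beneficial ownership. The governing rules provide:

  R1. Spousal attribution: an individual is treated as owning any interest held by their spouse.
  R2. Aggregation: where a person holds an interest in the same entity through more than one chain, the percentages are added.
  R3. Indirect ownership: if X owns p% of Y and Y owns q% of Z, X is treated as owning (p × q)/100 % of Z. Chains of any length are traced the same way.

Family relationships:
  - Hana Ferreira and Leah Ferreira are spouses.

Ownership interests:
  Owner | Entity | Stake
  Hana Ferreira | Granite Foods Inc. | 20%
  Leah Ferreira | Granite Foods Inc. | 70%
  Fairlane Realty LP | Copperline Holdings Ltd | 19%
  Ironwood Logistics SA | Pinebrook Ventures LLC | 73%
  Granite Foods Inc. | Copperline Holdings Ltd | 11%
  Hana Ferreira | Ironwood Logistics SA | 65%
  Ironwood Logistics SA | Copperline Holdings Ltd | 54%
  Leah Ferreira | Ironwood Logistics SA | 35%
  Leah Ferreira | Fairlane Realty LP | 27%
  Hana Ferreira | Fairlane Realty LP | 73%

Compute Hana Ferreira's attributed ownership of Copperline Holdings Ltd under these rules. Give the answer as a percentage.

82.9%

By spousal attribution (R1), Hana Ferreira is treated as also owning Leah Ferreira's interest in Ironwood Logistics SA, giving 65% + 35% = 100%.
By spousal attribution (R1), Hana Ferreira is treated as also owning Leah Ferreira's interest in Granite Foods Inc, giving 20% + 70% = 90%.
By spousal attribution (R1), Hana Ferreira is treated as also owning Leah Ferreira's interest in Fairlane Realty LP, giving 73% + 27% = 100%.
Chain via Ironwood Logistics SA (R3): 100% × 54% = 54% of Copperline Holdings Ltd.
Chain via Granite Foods Inc. (R3): 90% × 11% = 9.9% of Copperline Holdings Ltd.
Chain via Fairlane Realty LP (R3): 100% × 19% = 19% of Copperline Holdings Ltd.
Aggregating (R2): 54% + 9.9% + 19% = 82.9%.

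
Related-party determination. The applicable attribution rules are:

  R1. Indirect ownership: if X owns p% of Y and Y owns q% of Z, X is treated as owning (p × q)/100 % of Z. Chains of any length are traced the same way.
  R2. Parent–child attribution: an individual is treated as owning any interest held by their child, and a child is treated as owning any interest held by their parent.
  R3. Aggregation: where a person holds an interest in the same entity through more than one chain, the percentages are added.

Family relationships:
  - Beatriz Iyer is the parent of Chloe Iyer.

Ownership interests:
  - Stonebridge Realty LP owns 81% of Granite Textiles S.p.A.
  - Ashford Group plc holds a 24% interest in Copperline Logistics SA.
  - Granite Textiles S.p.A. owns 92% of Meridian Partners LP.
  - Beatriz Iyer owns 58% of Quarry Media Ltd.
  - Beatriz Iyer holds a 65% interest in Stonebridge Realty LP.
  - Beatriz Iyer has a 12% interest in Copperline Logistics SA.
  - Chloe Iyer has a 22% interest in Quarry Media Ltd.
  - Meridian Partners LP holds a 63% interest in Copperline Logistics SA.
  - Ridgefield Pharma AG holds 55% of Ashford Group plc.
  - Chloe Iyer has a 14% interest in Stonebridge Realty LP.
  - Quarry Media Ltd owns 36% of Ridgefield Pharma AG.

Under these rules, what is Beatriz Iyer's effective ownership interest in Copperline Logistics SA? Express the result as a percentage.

By parent–child attribution (R2), Beatriz Iyer is treated as also owning Chloe Iyer's interest in Stonebridge Realty LP, giving 65% + 14% = 79%.
By parent–child attribution (R2), Beatriz Iyer is treated as also owning Chloe Iyer's interest in Quarry Media Ltd, giving 58% + 22% = 80%.
Chain via Stonebridge Realty LP → Granite Textiles S.p.A. → Meridian Partners LP (R1): 79% × 81% × 92% × 63% = 37.088604% of Copperline Logistics SA.
Chain via Quarry Media Ltd → Ridgefield Pharma AG → Ashford Group plc (R1): 80% × 36% × 55% × 24% = 3.8016% of Copperline Logistics SA.
Direct interest in Copperline Logistics SA: 12%.
Aggregating (R3): 37.088604% + 3.8016% + 12% = 52.890204%.

52.890204%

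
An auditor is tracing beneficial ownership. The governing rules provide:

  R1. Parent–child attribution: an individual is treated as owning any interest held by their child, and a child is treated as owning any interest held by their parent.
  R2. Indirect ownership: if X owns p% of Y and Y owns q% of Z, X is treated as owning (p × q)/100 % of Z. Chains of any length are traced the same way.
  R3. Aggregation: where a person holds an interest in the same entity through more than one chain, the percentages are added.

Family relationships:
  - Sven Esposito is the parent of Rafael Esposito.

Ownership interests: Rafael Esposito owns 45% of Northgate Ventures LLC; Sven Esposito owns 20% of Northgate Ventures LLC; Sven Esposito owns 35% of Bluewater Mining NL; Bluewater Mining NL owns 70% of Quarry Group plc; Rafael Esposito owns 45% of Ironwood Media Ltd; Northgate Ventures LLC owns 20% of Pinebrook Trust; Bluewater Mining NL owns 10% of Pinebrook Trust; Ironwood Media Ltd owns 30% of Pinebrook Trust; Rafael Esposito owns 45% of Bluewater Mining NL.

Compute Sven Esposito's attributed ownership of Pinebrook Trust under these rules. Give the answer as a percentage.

By parent–child attribution (R1), Sven Esposito is treated as also owning Rafael Esposito's interest in Northgate Ventures LLC, giving 20% + 45% = 65%.
By parent–child attribution (R1), Sven Esposito is treated as also owning Rafael Esposito's interest in Bluewater Mining NL, giving 35% + 45% = 80%.
By parent–child attribution (R1), Sven Esposito is treated as owning Rafael Esposito's 45% interest in Ironwood Media Ltd.
Chain via Northgate Ventures LLC (R2): 65% × 20% = 13% of Pinebrook Trust.
Chain via Bluewater Mining NL (R2): 80% × 10% = 8% of Pinebrook Trust.
Chain via Ironwood Media Ltd (R2): 45% × 30% = 13.5% of Pinebrook Trust.
Aggregating (R3): 13% + 8% + 13.5% = 34.5%.

34.5%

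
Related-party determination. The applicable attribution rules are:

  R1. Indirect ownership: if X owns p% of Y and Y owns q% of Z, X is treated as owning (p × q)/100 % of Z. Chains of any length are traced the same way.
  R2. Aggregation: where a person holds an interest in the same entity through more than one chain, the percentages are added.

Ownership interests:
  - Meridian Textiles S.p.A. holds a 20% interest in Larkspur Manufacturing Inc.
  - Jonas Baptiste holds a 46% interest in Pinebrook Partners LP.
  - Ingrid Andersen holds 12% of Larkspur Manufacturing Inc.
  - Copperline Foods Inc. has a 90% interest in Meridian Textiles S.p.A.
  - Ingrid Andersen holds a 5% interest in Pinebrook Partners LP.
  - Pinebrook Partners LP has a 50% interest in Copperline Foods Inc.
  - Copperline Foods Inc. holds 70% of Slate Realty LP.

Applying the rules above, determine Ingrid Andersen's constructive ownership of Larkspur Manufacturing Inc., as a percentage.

Chain via Pinebrook Partners LP → Copperline Foods Inc. → Meridian Textiles S.p.A. (R1): 5% × 50% × 90% × 20% = 0.45% of Larkspur Manufacturing Inc.
Direct interest in Larkspur Manufacturing Inc: 12%.
Aggregating (R2): 0.45% + 12% = 12.45%.

12.45%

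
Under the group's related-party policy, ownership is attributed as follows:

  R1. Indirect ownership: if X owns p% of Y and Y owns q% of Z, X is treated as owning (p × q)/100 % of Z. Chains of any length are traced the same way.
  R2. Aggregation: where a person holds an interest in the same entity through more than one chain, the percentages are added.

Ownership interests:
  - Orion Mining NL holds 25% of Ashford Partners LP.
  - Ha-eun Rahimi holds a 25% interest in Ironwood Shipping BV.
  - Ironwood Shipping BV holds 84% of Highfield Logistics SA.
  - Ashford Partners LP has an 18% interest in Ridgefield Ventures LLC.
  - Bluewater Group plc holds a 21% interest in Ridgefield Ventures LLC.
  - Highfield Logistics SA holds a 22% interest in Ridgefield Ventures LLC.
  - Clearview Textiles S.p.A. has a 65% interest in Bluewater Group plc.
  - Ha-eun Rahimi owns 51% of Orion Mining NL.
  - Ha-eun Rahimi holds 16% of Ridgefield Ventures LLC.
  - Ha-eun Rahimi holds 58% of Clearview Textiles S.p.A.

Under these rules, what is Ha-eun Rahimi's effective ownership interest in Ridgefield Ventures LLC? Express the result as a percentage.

Chain via Clearview Textiles S.p.A. → Bluewater Group plc (R1): 58% × 65% × 21% = 7.917% of Ridgefield Ventures LLC.
Chain via Orion Mining NL → Ashford Partners LP (R1): 51% × 25% × 18% = 2.295% of Ridgefield Ventures LLC.
Chain via Ironwood Shipping BV → Highfield Logistics SA (R1): 25% × 84% × 22% = 4.62% of Ridgefield Ventures LLC.
Direct interest in Ridgefield Ventures LLC: 16%.
Aggregating (R2): 7.917% + 2.295% + 4.62% + 16% = 30.832%.

30.832%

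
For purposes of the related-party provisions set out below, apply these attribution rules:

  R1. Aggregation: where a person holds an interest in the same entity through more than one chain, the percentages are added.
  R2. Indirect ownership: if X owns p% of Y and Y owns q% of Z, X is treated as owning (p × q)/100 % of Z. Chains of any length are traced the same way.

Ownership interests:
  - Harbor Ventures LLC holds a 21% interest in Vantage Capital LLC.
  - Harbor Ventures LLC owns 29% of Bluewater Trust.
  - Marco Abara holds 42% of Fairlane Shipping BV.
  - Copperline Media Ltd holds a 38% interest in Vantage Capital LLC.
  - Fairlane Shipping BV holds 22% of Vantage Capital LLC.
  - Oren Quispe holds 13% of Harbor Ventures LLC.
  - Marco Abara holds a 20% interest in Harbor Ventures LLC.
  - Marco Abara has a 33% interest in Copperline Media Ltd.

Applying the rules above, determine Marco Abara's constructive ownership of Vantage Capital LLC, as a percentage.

Chain via Harbor Ventures LLC (R2): 20% × 21% = 4.2% of Vantage Capital LLC.
Chain via Copperline Media Ltd (R2): 33% × 38% = 12.54% of Vantage Capital LLC.
Chain via Fairlane Shipping BV (R2): 42% × 22% = 9.24% of Vantage Capital LLC.
Aggregating (R1): 4.2% + 12.54% + 9.24% = 25.98%.

25.98%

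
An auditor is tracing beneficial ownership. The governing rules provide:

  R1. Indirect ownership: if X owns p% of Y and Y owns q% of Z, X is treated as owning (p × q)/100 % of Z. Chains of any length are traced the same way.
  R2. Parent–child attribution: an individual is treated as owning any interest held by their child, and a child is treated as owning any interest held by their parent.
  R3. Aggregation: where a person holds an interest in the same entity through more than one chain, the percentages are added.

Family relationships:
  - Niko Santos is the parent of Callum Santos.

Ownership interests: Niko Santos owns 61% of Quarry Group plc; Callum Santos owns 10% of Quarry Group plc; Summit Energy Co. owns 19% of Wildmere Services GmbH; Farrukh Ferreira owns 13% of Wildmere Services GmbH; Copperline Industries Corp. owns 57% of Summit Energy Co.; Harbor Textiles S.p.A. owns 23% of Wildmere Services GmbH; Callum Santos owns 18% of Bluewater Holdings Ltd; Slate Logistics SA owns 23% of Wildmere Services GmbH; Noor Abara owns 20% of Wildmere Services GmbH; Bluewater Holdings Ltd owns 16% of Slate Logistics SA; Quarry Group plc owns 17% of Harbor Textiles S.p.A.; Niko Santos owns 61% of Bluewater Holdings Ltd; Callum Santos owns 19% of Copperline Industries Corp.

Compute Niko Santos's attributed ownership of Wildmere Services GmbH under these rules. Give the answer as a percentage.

7.741%

By parent–child attribution (R2), Niko Santos is treated as also owning Callum Santos's interest in Quarry Group plc, giving 61% + 10% = 71%.
By parent–child attribution (R2), Niko Santos is treated as also owning Callum Santos's interest in Bluewater Holdings Ltd, giving 61% + 18% = 79%.
By parent–child attribution (R2), Niko Santos is treated as owning Callum Santos's 19% interest in Copperline Industries Corp.
Chain via Quarry Group plc → Harbor Textiles S.p.A. (R1): 71% × 17% × 23% = 2.7761% of Wildmere Services GmbH.
Chain via Bluewater Holdings Ltd → Slate Logistics SA (R1): 79% × 16% × 23% = 2.9072% of Wildmere Services GmbH.
Chain via Copperline Industries Corp. → Summit Energy Co. (R1): 19% × 57% × 19% = 2.0577% of Wildmere Services GmbH.
Aggregating (R3): 2.7761% + 2.9072% + 2.0577% = 7.741%.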